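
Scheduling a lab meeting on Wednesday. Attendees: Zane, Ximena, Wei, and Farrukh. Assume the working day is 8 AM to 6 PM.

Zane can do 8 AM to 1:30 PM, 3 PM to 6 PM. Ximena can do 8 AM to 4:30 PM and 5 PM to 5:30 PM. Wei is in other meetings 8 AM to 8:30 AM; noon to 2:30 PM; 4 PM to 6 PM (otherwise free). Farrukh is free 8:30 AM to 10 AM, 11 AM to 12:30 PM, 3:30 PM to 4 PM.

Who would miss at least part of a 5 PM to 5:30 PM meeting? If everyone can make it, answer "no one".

Zane free: 08:00-13:30, 15:00-18:00.
Ximena free: 08:00-16:30, 17:00-17:30.
Wei free: 08:30-12:00, 14:30-16:00 (invert busy blocks within the working day).
Farrukh free: 08:30-10:00, 11:00-12:30, 15:30-16:00.
Zane: free for 17:00-17:30. Ximena: free for 17:00-17:30. Wei: not fully free for 17:00-17:30. Farrukh: not fully free for 17:00-17:30.

Farrukh, Wei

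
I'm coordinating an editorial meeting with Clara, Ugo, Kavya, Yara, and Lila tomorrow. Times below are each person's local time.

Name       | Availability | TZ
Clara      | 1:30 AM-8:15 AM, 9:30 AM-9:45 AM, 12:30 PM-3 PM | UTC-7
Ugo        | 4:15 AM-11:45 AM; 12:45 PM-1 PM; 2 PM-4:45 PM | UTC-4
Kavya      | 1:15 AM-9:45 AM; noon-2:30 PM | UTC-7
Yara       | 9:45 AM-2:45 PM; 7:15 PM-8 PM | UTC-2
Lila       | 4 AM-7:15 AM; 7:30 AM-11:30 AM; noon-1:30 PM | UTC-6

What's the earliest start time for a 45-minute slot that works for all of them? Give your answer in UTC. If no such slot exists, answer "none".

Clara in UTC: 08:30-15:15, 16:30-16:45, 19:30-22:00 (add 7h to convert from UTC-7).
Ugo in UTC: 08:15-15:45, 16:45-17:00, 18:00-20:45 (add 4h to convert from UTC-4).
Kavya in UTC: 08:15-16:45, 19:00-21:30 (add 7h to convert from UTC-7).
Yara in UTC: 11:45-16:45, 21:15-22:00 (add 2h to convert from UTC-2).
Lila in UTC: 10:00-13:15, 13:30-17:30, 18:00-19:30 (add 6h to convert from UTC-6).
Clara ∩ Ugo: 08:30-15:15, 19:30-20:45.
Clara ∩ Ugo ∩ Kavya: 08:30-15:15, 19:30-20:45.
Clara ∩ Ugo ∩ Kavya ∩ Yara: 11:45-15:15.
Clara ∩ Ugo ∩ Kavya ∩ Yara ∩ Lila: 11:45-13:15, 13:30-15:15.
The first common window of at least 45 minutes is 11:45-13:15, so the earliest start is 11:45.

11:45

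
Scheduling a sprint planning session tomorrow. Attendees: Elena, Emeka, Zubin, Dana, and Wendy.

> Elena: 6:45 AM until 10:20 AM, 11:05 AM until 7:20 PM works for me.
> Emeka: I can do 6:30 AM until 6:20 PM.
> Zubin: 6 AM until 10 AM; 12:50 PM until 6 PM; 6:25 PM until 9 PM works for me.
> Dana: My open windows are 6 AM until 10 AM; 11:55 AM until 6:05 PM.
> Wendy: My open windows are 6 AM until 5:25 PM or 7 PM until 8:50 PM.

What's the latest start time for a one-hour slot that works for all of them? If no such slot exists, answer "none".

Elena ∩ Emeka: 06:45-10:20, 11:05-18:20.
Elena ∩ Emeka ∩ Zubin: 06:45-10:00, 12:50-18:00.
Elena ∩ Emeka ∩ Zubin ∩ Dana: 06:45-10:00, 12:50-18:00.
Elena ∩ Emeka ∩ Zubin ∩ Dana ∩ Wendy: 06:45-10:00, 12:50-17:25.
The last common window of at least 60 minutes is 12:50-17:25; a 60-minute meeting can start as late as 16:25 and still end by 17:25.

16:25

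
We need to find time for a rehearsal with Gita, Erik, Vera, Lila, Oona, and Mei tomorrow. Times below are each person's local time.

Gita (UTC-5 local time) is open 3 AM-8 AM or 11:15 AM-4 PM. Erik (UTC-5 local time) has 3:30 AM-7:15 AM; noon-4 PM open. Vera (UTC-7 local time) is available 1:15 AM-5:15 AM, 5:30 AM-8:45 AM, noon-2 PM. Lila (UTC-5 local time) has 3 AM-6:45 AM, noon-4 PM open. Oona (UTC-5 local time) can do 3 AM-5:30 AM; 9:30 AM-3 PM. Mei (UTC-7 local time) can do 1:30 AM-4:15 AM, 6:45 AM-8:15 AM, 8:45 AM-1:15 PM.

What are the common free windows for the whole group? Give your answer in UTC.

08:30-10:30, 19:00-20:00

Gita in UTC: 08:00-13:00, 16:15-21:00 (add 5h to convert from UTC-5).
Erik in UTC: 08:30-12:15, 17:00-21:00 (add 5h to convert from UTC-5).
Vera in UTC: 08:15-12:15, 12:30-15:45, 19:00-21:00 (add 7h to convert from UTC-7).
Lila in UTC: 08:00-11:45, 17:00-21:00 (add 5h to convert from UTC-5).
Oona in UTC: 08:00-10:30, 14:30-20:00 (add 5h to convert from UTC-5).
Mei in UTC: 08:30-11:15, 13:45-15:15, 15:45-20:15 (add 7h to convert from UTC-7).
Gita ∩ Erik: 08:30-12:15, 17:00-21:00.
Gita ∩ Erik ∩ Vera: 08:30-12:15, 19:00-21:00.
Gita ∩ Erik ∩ Vera ∩ Lila: 08:30-11:45, 19:00-21:00.
Gita ∩ Erik ∩ Vera ∩ Lila ∩ Oona: 08:30-10:30, 19:00-20:00.
Gita ∩ Erik ∩ Vera ∩ Lila ∩ Oona ∩ Mei: 08:30-10:30, 19:00-20:00.
Those are the intersection windows.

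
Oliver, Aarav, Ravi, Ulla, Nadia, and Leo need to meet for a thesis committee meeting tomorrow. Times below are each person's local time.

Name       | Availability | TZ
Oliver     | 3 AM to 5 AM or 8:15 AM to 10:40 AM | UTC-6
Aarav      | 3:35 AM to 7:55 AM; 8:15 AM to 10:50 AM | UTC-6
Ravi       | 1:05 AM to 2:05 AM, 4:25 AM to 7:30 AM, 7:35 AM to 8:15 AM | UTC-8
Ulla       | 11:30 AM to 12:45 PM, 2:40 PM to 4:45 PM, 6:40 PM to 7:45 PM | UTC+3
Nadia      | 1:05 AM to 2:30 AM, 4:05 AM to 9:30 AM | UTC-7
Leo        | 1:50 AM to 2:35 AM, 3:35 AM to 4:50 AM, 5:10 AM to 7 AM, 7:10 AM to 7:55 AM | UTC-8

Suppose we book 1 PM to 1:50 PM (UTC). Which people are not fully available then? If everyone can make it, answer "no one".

Leo, Oliver, Ulla

Oliver in UTC: 09:00-11:00, 14:15-16:40 (add 6h to convert from UTC-6).
Aarav in UTC: 09:35-13:55, 14:15-16:50 (add 6h to convert from UTC-6).
Ravi in UTC: 09:05-10:05, 12:25-15:30, 15:35-16:15 (add 8h to convert from UTC-8).
Ulla in UTC: 08:30-09:45, 11:40-13:45, 15:40-16:45 (subtract 3h to convert from UTC+3).
Nadia in UTC: 08:05-09:30, 11:05-16:30 (add 7h to convert from UTC-7).
Leo in UTC: 09:50-10:35, 11:35-12:50, 13:10-15:00, 15:10-15:55 (add 8h to convert from UTC-8).
Oliver: not fully free for 13:00-13:50. Aarav: free for 13:00-13:50. Ravi: free for 13:00-13:50. Ulla: not fully free for 13:00-13:50. Nadia: free for 13:00-13:50. Leo: not fully free for 13:00-13:50.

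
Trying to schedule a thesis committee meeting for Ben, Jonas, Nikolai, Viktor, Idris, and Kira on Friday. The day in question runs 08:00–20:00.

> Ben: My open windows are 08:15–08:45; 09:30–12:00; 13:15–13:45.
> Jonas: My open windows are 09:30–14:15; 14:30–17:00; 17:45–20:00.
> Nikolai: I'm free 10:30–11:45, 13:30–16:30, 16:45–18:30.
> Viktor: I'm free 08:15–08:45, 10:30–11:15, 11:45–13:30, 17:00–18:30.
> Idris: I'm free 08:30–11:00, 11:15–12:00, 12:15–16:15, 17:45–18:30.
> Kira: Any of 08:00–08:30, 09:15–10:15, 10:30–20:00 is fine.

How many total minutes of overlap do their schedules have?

Ben ∩ Jonas: 09:30-12:00, 13:15-13:45.
Ben ∩ Jonas ∩ Nikolai: 10:30-11:45, 13:30-13:45.
Ben ∩ Jonas ∩ Nikolai ∩ Viktor: 10:30-11:15.
Ben ∩ Jonas ∩ Nikolai ∩ Viktor ∩ Idris: 10:30-11:00.
Ben ∩ Jonas ∩ Nikolai ∩ Viktor ∩ Idris ∩ Kira: 10:30-11:00.
That's a single block of 30 minutes.

30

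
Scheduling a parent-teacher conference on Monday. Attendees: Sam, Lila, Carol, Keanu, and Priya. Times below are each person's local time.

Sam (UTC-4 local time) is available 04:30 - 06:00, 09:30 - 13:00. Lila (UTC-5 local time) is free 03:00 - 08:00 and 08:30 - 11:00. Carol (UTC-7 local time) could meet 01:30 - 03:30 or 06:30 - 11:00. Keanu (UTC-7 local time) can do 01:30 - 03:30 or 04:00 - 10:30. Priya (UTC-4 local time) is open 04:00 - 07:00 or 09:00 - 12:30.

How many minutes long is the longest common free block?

Sam in UTC: 08:30-10:00, 13:30-17:00 (add 4h to convert from UTC-4).
Lila in UTC: 08:00-13:00, 13:30-16:00 (add 5h to convert from UTC-5).
Carol in UTC: 08:30-10:30, 13:30-18:00 (add 7h to convert from UTC-7).
Keanu in UTC: 08:30-10:30, 11:00-17:30 (add 7h to convert from UTC-7).
Priya in UTC: 08:00-11:00, 13:00-16:30 (add 4h to convert from UTC-4).
Sam ∩ Lila: 08:30-10:00, 13:30-16:00.
Sam ∩ Lila ∩ Carol: 08:30-10:00, 13:30-16:00.
Sam ∩ Lila ∩ Carol ∩ Keanu: 08:30-10:00, 13:30-16:00.
Sam ∩ Lila ∩ Carol ∩ Keanu ∩ Priya: 08:30-10:00, 13:30-16:00.
So the common availability across everyone is 08:30-10:00, 13:30-16:00.
The longest is 13:30-16:00 at 150 minutes.

150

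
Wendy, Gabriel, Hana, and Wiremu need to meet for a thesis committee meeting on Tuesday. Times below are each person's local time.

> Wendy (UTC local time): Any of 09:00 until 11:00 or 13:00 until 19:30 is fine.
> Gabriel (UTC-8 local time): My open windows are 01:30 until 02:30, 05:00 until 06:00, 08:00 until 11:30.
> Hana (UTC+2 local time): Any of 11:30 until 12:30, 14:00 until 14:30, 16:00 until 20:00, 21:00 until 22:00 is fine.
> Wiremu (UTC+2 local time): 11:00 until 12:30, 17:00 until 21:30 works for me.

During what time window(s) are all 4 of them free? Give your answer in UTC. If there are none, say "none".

Wendy in UTC: 09:00-11:00, 13:00-19:30.
Gabriel in UTC: 09:30-10:30, 13:00-14:00, 16:00-19:30 (add 8h to convert from UTC-8).
Hana in UTC: 09:30-10:30, 12:00-12:30, 14:00-18:00, 19:00-20:00 (subtract 2h to convert from UTC+2).
Wiremu in UTC: 09:00-10:30, 15:00-19:30 (subtract 2h to convert from UTC+2).
Wendy ∩ Gabriel: 09:30-10:30, 13:00-14:00, 16:00-19:30.
Wendy ∩ Gabriel ∩ Hana: 09:30-10:30, 16:00-18:00, 19:00-19:30.
Wendy ∩ Gabriel ∩ Hana ∩ Wiremu: 09:30-10:30, 16:00-18:00, 19:00-19:30.

09:30-10:30, 16:00-18:00, 19:00-19:30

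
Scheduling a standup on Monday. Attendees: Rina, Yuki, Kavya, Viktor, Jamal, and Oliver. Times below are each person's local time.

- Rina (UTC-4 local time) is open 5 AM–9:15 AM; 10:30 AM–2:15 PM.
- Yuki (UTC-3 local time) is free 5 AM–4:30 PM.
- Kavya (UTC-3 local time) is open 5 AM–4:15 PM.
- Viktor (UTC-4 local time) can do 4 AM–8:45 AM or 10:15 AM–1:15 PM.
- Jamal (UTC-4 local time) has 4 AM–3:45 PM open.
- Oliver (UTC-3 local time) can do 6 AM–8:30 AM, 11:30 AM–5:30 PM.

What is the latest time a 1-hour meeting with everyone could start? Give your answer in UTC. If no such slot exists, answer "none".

Rina in UTC: 09:00-13:15, 14:30-18:15 (add 4h to convert from UTC-4).
Yuki in UTC: 08:00-19:30 (add 3h to convert from UTC-3).
Kavya in UTC: 08:00-19:15 (add 3h to convert from UTC-3).
Viktor in UTC: 08:00-12:45, 14:15-17:15 (add 4h to convert from UTC-4).
Jamal in UTC: 08:00-19:45 (add 4h to convert from UTC-4).
Oliver in UTC: 09:00-11:30, 14:30-20:30 (add 3h to convert from UTC-3).
Rina ∩ Yuki: 09:00-13:15, 14:30-18:15.
Rina ∩ Yuki ∩ Kavya: 09:00-13:15, 14:30-18:15.
Rina ∩ Yuki ∩ Kavya ∩ Viktor: 09:00-12:45, 14:30-17:15.
Rina ∩ Yuki ∩ Kavya ∩ Viktor ∩ Jamal: 09:00-12:45, 14:30-17:15.
Rina ∩ Yuki ∩ Kavya ∩ Viktor ∩ Jamal ∩ Oliver: 09:00-11:30, 14:30-17:15.
The last common window of at least 60 minutes is 14:30-17:15; a 60-minute meeting can start as late as 16:15 and still end by 17:15.

16:15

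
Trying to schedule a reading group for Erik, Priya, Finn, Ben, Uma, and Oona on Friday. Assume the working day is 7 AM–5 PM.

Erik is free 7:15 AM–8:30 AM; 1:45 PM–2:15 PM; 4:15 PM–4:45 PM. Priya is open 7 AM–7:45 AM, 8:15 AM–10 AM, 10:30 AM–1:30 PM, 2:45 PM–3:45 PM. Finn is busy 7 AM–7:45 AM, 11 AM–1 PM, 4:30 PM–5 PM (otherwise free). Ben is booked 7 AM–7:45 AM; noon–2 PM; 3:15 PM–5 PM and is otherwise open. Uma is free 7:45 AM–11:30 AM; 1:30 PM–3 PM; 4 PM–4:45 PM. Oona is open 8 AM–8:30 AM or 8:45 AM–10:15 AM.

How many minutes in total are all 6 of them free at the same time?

Erik free: 07:15-08:30, 13:45-14:15, 16:15-16:45.
Priya free: 07:00-07:45, 08:15-10:00, 10:30-13:30, 14:45-15:45.
Finn free: 07:45-11:00, 13:00-16:30 (invert busy blocks within the working day).
Ben free: 07:45-12:00, 14:00-15:15 (invert busy blocks within the working day).
Uma free: 07:45-11:30, 13:30-15:00, 16:00-16:45.
Oona free: 08:00-08:30, 08:45-10:15.
Erik ∩ Priya: 07:15-07:45, 08:15-08:30.
Erik ∩ Priya ∩ Finn: 08:15-08:30.
Erik ∩ Priya ∩ Finn ∩ Ben: 08:15-08:30.
Erik ∩ Priya ∩ Finn ∩ Ben ∩ Uma: 08:15-08:30.
Erik ∩ Priya ∩ Finn ∩ Ben ∩ Uma ∩ Oona: 08:15-08:30.
That's a single block of 15 minutes.

15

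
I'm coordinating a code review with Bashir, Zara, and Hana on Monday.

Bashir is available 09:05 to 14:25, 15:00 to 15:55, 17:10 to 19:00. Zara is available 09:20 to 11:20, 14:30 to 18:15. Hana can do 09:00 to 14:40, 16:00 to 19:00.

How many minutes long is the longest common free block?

120

Bashir ∩ Zara: 09:20-11:20, 15:00-15:55, 17:10-18:15.
Bashir ∩ Zara ∩ Hana: 09:20-11:20, 17:10-18:15.
Those are the intersection windows.
The longest is 09:20-11:20 at 120 minutes.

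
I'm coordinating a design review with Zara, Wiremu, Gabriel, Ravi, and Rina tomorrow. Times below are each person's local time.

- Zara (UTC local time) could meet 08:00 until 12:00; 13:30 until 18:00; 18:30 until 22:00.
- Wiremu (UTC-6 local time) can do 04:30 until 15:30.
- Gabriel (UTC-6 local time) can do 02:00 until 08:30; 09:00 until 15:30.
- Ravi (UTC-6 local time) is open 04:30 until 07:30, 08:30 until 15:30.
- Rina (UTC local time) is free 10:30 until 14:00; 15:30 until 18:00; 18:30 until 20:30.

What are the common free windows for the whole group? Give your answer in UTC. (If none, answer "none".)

10:30-12:00, 15:30-18:00, 18:30-20:30

Zara in UTC: 08:00-12:00, 13:30-18:00, 18:30-22:00.
Wiremu in UTC: 10:30-21:30 (add 6h to convert from UTC-6).
Gabriel in UTC: 08:00-14:30, 15:00-21:30 (add 6h to convert from UTC-6).
Ravi in UTC: 10:30-13:30, 14:30-21:30 (add 6h to convert from UTC-6).
Rina in UTC: 10:30-14:00, 15:30-18:00, 18:30-20:30.
Zara ∩ Wiremu: 10:30-12:00, 13:30-18:00, 18:30-21:30.
Zara ∩ Wiremu ∩ Gabriel: 10:30-12:00, 13:30-14:30, 15:00-18:00, 18:30-21:30.
Zara ∩ Wiremu ∩ Gabriel ∩ Ravi: 10:30-12:00, 15:00-18:00, 18:30-21:30.
Zara ∩ Wiremu ∩ Gabriel ∩ Ravi ∩ Rina: 10:30-12:00, 15:30-18:00, 18:30-20:30.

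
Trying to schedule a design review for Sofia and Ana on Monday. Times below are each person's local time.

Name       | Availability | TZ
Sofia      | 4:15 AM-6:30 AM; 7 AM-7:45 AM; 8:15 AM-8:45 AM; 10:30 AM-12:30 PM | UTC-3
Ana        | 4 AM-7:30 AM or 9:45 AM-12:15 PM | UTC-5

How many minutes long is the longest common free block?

Sofia in UTC: 07:15-09:30, 10:00-10:45, 11:15-11:45, 13:30-15:30 (add 3h to convert from UTC-3).
Ana in UTC: 09:00-12:30, 14:45-17:15 (add 5h to convert from UTC-5).
Sofia ∩ Ana: 09:00-09:30, 10:00-10:45, 11:15-11:45, 14:45-15:30.
The longest is 10:00-10:45 at 45 minutes.

45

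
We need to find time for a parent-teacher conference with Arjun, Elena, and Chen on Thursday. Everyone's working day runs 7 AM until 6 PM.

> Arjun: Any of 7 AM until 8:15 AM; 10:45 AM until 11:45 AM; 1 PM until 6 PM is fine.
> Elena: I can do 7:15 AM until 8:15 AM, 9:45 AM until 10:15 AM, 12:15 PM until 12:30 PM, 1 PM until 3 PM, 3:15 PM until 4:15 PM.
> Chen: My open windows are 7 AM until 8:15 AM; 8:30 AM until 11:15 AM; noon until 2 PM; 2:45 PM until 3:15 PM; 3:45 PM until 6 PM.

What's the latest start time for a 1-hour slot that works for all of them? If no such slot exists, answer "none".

Arjun ∩ Elena: 07:15-08:15, 13:00-15:00, 15:15-16:15.
Arjun ∩ Elena ∩ Chen: 07:15-08:15, 13:00-14:00, 14:45-15:00, 15:45-16:15.
So the common availability across everyone is 07:15-08:15, 13:00-14:00, 14:45-15:00, 15:45-16:15.
The last common window of at least 60 minutes is 13:00-14:00; a 60-minute meeting can start as late as 13:00 and still end by 14:00.

13:00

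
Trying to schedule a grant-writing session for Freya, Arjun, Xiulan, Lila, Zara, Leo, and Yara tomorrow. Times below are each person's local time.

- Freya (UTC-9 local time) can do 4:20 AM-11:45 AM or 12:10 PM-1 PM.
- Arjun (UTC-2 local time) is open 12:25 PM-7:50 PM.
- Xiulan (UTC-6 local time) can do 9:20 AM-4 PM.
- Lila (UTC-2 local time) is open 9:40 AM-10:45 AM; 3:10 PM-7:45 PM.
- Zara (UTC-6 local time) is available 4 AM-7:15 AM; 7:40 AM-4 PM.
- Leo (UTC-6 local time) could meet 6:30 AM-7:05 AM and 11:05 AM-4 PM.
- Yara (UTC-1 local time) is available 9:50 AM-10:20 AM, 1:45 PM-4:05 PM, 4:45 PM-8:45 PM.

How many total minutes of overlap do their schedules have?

215

Freya in UTC: 13:20-20:45, 21:10-22:00 (add 9h to convert from UTC-9).
Arjun in UTC: 14:25-21:50 (add 2h to convert from UTC-2).
Xiulan in UTC: 15:20-22:00 (add 6h to convert from UTC-6).
Lila in UTC: 11:40-12:45, 17:10-21:45 (add 2h to convert from UTC-2).
Zara in UTC: 10:00-13:15, 13:40-22:00 (add 6h to convert from UTC-6).
Leo in UTC: 12:30-13:05, 17:05-22:00 (add 6h to convert from UTC-6).
Yara in UTC: 10:50-11:20, 14:45-17:05, 17:45-21:45 (add 1h to convert from UTC-1).
Freya ∩ Arjun: 14:25-20:45, 21:10-21:50.
Freya ∩ Arjun ∩ Xiulan: 15:20-20:45, 21:10-21:50.
Freya ∩ Arjun ∩ Xiulan ∩ Lila: 17:10-20:45, 21:10-21:45.
Freya ∩ Arjun ∩ Xiulan ∩ Lila ∩ Zara: 17:10-20:45, 21:10-21:45.
Freya ∩ Arjun ∩ Xiulan ∩ Lila ∩ Zara ∩ Leo: 17:10-20:45, 21:10-21:45.
Freya ∩ Arjun ∩ Xiulan ∩ Lila ∩ Zara ∩ Leo ∩ Yara: 17:45-20:45, 21:10-21:45.
Summing the common windows: 180 + 35 = 215 minutes.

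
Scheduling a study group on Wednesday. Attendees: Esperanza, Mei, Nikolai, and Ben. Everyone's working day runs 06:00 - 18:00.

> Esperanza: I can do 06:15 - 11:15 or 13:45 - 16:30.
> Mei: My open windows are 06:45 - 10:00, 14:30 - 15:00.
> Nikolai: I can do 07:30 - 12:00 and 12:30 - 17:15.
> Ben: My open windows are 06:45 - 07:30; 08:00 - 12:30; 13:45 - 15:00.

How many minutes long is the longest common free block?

120

Esperanza ∩ Mei: 06:45-10:00, 14:30-15:00.
Esperanza ∩ Mei ∩ Nikolai: 07:30-10:00, 14:30-15:00.
Esperanza ∩ Mei ∩ Nikolai ∩ Ben: 08:00-10:00, 14:30-15:00.
The longest is 08:00-10:00 at 120 minutes.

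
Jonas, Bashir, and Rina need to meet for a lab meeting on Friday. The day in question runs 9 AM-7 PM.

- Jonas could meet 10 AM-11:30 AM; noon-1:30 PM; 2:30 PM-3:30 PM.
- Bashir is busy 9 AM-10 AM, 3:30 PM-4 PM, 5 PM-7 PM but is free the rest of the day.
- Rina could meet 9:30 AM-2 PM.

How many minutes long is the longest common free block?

90

Jonas free: 10:00-11:30, 12:00-13:30, 14:30-15:30.
Bashir free: 10:00-15:30, 16:00-17:00 (invert busy blocks within the working day).
Rina free: 09:30-14:00.
Jonas ∩ Bashir: 10:00-11:30, 12:00-13:30, 14:30-15:30.
Jonas ∩ Bashir ∩ Rina: 10:00-11:30, 12:00-13:30.
The longest is 10:00-11:30 at 90 minutes.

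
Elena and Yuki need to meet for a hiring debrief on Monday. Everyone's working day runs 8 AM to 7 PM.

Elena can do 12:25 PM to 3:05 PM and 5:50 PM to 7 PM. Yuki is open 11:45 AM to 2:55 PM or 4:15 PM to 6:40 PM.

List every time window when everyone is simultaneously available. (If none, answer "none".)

Elena ∩ Yuki: 12:25-14:55, 17:50-18:40.
Those are the intersection windows.

12:25-14:55, 17:50-18:40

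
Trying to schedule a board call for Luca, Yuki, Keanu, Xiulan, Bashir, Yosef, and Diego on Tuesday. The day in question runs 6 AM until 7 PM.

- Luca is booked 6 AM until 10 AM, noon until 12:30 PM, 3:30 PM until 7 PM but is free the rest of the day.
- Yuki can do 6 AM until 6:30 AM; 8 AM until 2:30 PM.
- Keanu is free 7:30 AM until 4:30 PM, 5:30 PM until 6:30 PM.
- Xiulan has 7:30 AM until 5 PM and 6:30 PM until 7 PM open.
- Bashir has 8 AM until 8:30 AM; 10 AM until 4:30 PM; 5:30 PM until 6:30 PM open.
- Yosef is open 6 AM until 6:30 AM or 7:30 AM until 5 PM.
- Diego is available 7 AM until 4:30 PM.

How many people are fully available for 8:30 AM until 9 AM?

5

Luca free: 10:00-12:00, 12:30-15:30 (invert busy blocks within the working day).
Yuki free: 06:00-06:30, 08:00-14:30.
Keanu free: 07:30-16:30, 17:30-18:30.
Xiulan free: 07:30-17:00, 18:30-19:00.
Bashir free: 08:00-08:30, 10:00-16:30, 17:30-18:30.
Yosef free: 06:00-06:30, 07:30-17:00.
Diego free: 07:00-16:30.
Yuki, Keanu, Xiulan, Yosef, and Diego can make the full 08:30-09:00 slot — that's 5.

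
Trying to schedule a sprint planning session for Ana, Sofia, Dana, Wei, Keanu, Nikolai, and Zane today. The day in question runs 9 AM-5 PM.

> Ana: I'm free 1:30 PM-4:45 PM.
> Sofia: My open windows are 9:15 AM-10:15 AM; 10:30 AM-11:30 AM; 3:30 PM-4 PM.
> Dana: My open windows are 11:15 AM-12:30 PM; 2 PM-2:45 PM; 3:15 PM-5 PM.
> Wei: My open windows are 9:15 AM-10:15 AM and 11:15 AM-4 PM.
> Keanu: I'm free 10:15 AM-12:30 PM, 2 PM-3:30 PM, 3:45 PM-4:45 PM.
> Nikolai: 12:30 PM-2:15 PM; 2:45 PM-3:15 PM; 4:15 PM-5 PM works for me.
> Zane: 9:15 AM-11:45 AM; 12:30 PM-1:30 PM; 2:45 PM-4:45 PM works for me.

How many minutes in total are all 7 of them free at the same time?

Ana ∩ Sofia: 15:30-16:00.
Ana ∩ Sofia ∩ Dana: 15:30-16:00.
Ana ∩ Sofia ∩ Dana ∩ Wei: 15:30-16:00.
Ana ∩ Sofia ∩ Dana ∩ Wei ∩ Keanu: 15:45-16:00.
Ana ∩ Sofia ∩ Dana ∩ Wei ∩ Keanu ∩ Nikolai: ∅.
Ana ∩ Sofia ∩ Dana ∩ Wei ∩ Keanu ∩ Nikolai ∩ Zane: ∅.
There is no time when everyone is free.
There is no common window, so the total is 0 minutes.

0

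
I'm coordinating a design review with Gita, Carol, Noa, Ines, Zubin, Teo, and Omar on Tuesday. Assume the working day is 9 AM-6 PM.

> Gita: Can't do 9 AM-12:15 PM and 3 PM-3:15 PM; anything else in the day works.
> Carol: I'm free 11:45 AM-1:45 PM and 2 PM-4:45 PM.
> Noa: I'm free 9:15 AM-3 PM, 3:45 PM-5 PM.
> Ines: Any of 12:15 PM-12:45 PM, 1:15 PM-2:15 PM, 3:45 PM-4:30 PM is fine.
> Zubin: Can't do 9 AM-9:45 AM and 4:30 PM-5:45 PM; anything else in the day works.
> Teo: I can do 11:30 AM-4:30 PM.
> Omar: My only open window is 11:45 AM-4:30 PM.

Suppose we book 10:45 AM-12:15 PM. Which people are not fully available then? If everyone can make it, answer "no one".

Carol, Gita, Ines, Omar, Teo

Gita free: 12:15-15:00, 15:15-18:00 (invert busy blocks within the working day).
Carol free: 11:45-13:45, 14:00-16:45.
Noa free: 09:15-15:00, 15:45-17:00.
Ines free: 12:15-12:45, 13:15-14:15, 15:45-16:30.
Zubin free: 09:45-16:30, 17:45-18:00 (invert busy blocks within the working day).
Teo free: 11:30-16:30.
Omar free: 11:45-16:30.
Gita: not fully free for 10:45-12:15. Carol: not fully free for 10:45-12:15. Noa: free for 10:45-12:15. Ines: not fully free for 10:45-12:15. Zubin: free for 10:45-12:15. Teo: not fully free for 10:45-12:15. Omar: not fully free for 10:45-12:15.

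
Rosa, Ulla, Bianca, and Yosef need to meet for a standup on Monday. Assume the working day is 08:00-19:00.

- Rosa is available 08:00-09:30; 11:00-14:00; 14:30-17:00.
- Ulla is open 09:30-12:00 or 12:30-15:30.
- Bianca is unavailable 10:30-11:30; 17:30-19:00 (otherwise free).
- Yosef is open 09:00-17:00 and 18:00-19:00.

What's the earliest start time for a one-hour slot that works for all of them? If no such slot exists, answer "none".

Rosa free: 08:00-09:30, 11:00-14:00, 14:30-17:00.
Ulla free: 09:30-12:00, 12:30-15:30.
Bianca free: 08:00-10:30, 11:30-17:30 (invert busy blocks within the working day).
Yosef free: 09:00-17:00, 18:00-19:00.
Rosa ∩ Ulla: 11:00-12:00, 12:30-14:00, 14:30-15:30.
Rosa ∩ Ulla ∩ Bianca: 11:30-12:00, 12:30-14:00, 14:30-15:30.
Rosa ∩ Ulla ∩ Bianca ∩ Yosef: 11:30-12:00, 12:30-14:00, 14:30-15:30.
So the common availability across everyone is 11:30-12:00, 12:30-14:00, 14:30-15:30.
The first common window of at least 60 minutes is 12:30-14:00, so the earliest start is 12:30.

12:30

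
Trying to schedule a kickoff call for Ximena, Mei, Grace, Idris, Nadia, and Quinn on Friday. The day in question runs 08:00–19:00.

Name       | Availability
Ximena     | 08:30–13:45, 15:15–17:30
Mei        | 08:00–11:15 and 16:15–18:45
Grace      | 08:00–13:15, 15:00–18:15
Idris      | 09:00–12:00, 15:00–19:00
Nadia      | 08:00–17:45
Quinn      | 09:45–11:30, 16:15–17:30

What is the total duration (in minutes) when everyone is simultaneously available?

Ximena ∩ Mei: 08:30-11:15, 16:15-17:30.
Ximena ∩ Mei ∩ Grace: 08:30-11:15, 16:15-17:30.
Ximena ∩ Mei ∩ Grace ∩ Idris: 09:00-11:15, 16:15-17:30.
Ximena ∩ Mei ∩ Grace ∩ Idris ∩ Nadia: 09:00-11:15, 16:15-17:30.
Ximena ∩ Mei ∩ Grace ∩ Idris ∩ Nadia ∩ Quinn: 09:45-11:15, 16:15-17:30.
Summing the common windows: 90 + 75 = 165 minutes.

165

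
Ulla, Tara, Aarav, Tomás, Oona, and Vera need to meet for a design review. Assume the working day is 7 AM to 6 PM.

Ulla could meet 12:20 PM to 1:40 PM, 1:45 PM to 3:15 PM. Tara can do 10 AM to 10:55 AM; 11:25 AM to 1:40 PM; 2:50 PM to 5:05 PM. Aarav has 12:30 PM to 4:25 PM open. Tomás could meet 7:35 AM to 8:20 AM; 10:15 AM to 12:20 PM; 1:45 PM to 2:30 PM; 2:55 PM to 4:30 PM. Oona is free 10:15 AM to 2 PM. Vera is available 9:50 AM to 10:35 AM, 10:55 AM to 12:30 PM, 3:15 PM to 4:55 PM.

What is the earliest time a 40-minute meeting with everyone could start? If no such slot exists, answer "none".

none

Ulla ∩ Tara: 12:20-13:40, 14:50-15:15.
Ulla ∩ Tara ∩ Aarav: 12:30-13:40, 14:50-15:15.
Ulla ∩ Tara ∩ Aarav ∩ Tomás: 14:55-15:15.
Ulla ∩ Tara ∩ Aarav ∩ Tomás ∩ Oona: ∅.
Ulla ∩ Tara ∩ Aarav ∩ Tomás ∩ Oona ∩ Vera: ∅.
There is no time when everyone is free.
No common window is at least 40 minutes long.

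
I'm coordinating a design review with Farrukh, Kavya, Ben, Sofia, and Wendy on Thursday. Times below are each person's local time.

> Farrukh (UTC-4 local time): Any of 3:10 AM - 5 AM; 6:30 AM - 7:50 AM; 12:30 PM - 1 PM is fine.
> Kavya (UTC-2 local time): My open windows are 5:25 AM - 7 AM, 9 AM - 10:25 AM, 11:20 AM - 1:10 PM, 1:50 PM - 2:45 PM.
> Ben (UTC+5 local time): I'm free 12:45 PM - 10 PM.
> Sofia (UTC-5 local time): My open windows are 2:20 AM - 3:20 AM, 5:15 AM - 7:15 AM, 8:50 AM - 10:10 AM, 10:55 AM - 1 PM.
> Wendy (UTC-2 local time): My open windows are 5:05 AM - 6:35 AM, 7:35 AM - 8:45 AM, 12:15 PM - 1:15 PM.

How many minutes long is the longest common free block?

Farrukh in UTC: 07:10-09:00, 10:30-11:50, 16:30-17:00 (add 4h to convert from UTC-4).
Kavya in UTC: 07:25-09:00, 11:00-12:25, 13:20-15:10, 15:50-16:45 (add 2h to convert from UTC-2).
Ben in UTC: 07:45-17:00 (subtract 5h to convert from UTC+5).
Sofia in UTC: 07:20-08:20, 10:15-12:15, 13:50-15:10, 15:55-18:00 (add 5h to convert from UTC-5).
Wendy in UTC: 07:05-08:35, 09:35-10:45, 14:15-15:15 (add 2h to convert from UTC-2).
Farrukh ∩ Kavya: 07:25-09:00, 11:00-11:50, 16:30-16:45.
Farrukh ∩ Kavya ∩ Ben: 07:45-09:00, 11:00-11:50, 16:30-16:45.
Farrukh ∩ Kavya ∩ Ben ∩ Sofia: 07:45-08:20, 11:00-11:50, 16:30-16:45.
Farrukh ∩ Kavya ∩ Ben ∩ Sofia ∩ Wendy: 07:45-08:20.
The longest is 07:45-08:20 at 35 minutes.

35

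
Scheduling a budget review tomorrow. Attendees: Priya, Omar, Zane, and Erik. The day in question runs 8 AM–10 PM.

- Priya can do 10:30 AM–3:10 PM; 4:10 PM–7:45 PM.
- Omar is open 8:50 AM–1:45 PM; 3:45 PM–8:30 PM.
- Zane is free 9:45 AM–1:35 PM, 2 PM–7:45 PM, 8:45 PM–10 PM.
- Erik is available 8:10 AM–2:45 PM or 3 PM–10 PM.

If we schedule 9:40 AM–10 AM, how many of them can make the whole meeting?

2

Omar and Erik can make the full 09:40-10:00 slot — that's 2.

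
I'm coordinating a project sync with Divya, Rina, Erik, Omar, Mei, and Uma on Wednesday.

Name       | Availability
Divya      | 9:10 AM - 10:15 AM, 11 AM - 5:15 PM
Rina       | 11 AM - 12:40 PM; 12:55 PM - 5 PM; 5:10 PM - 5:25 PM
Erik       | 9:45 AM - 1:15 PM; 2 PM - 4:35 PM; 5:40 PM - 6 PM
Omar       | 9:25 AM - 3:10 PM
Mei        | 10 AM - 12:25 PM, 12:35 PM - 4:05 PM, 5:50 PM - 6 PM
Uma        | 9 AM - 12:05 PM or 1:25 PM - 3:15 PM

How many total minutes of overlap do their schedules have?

Divya ∩ Rina: 11:00-12:40, 12:55-17:00, 17:10-17:15.
Divya ∩ Rina ∩ Erik: 11:00-12:40, 12:55-13:15, 14:00-16:35.
Divya ∩ Rina ∩ Erik ∩ Omar: 11:00-12:40, 12:55-13:15, 14:00-15:10.
Divya ∩ Rina ∩ Erik ∩ Omar ∩ Mei: 11:00-12:25, 12:35-12:40, 12:55-13:15, 14:00-15:10.
Divya ∩ Rina ∩ Erik ∩ Omar ∩ Mei ∩ Uma: 11:00-12:05, 14:00-15:10.
So the common availability across everyone is 11:00-12:05, 14:00-15:10.
Summing the common windows: 65 + 70 = 135 minutes.

135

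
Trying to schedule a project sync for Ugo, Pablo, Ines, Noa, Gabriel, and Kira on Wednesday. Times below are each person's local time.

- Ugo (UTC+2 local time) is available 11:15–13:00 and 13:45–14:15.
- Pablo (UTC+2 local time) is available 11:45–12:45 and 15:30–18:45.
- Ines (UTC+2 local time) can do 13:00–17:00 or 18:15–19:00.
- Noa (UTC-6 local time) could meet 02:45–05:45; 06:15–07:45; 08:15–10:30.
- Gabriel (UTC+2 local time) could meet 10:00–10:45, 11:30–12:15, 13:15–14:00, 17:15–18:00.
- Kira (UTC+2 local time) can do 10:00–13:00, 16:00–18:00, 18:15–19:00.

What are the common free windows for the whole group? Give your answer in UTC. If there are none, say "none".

none

Ugo in UTC: 09:15-11:00, 11:45-12:15 (subtract 2h to convert from UTC+2).
Pablo in UTC: 09:45-10:45, 13:30-16:45 (subtract 2h to convert from UTC+2).
Ines in UTC: 11:00-15:00, 16:15-17:00 (subtract 2h to convert from UTC+2).
Noa in UTC: 08:45-11:45, 12:15-13:45, 14:15-16:30 (add 6h to convert from UTC-6).
Gabriel in UTC: 08:00-08:45, 09:30-10:15, 11:15-12:00, 15:15-16:00 (subtract 2h to convert from UTC+2).
Kira in UTC: 08:00-11:00, 14:00-16:00, 16:15-17:00 (subtract 2h to convert from UTC+2).
Ugo ∩ Pablo: 09:45-10:45.
Ugo ∩ Pablo ∩ Ines: ∅.
Ugo ∩ Pablo ∩ Ines ∩ Noa: ∅.
Ugo ∩ Pablo ∩ Ines ∩ Noa ∩ Gabriel: ∅.
Ugo ∩ Pablo ∩ Ines ∩ Noa ∩ Gabriel ∩ Kira: ∅.
There is no time when everyone is free.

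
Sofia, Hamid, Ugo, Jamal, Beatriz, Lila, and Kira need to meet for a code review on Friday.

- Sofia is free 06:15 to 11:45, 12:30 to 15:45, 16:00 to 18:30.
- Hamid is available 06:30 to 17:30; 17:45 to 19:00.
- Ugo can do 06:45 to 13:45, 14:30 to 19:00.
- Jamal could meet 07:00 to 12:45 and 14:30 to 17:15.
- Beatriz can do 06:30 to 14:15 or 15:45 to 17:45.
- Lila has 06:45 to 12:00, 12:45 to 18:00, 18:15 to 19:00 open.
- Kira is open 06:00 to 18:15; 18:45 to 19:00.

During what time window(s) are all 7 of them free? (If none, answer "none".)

Sofia ∩ Hamid: 06:30-11:45, 12:30-15:45, 16:00-17:30, 17:45-18:30.
Sofia ∩ Hamid ∩ Ugo: 06:45-11:45, 12:30-13:45, 14:30-15:45, 16:00-17:30, 17:45-18:30.
Sofia ∩ Hamid ∩ Ugo ∩ Jamal: 07:00-11:45, 12:30-12:45, 14:30-15:45, 16:00-17:15.
Sofia ∩ Hamid ∩ Ugo ∩ Jamal ∩ Beatriz: 07:00-11:45, 12:30-12:45, 16:00-17:15.
Sofia ∩ Hamid ∩ Ugo ∩ Jamal ∩ Beatriz ∩ Lila: 07:00-11:45, 16:00-17:15.
Sofia ∩ Hamid ∩ Ugo ∩ Jamal ∩ Beatriz ∩ Lila ∩ Kira: 07:00-11:45, 16:00-17:15.

07:00-11:45, 16:00-17:15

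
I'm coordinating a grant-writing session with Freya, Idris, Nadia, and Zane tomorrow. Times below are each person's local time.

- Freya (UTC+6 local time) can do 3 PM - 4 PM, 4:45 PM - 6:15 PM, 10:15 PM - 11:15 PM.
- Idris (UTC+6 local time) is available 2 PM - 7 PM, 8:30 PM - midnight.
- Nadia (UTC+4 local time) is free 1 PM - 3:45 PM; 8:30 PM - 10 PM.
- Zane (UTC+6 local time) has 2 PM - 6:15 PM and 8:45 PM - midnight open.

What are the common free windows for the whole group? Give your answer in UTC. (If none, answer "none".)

Freya in UTC: 09:00-10:00, 10:45-12:15, 16:15-17:15 (subtract 6h to convert from UTC+6).
Idris in UTC: 08:00-13:00, 14:30-18:00 (subtract 6h to convert from UTC+6).
Nadia in UTC: 09:00-11:45, 16:30-18:00 (subtract 4h to convert from UTC+4).
Zane in UTC: 08:00-12:15, 14:45-18:00 (subtract 6h to convert from UTC+6).
Freya ∩ Idris: 09:00-10:00, 10:45-12:15, 16:15-17:15.
Freya ∩ Idris ∩ Nadia: 09:00-10:00, 10:45-11:45, 16:30-17:15.
Freya ∩ Idris ∩ Nadia ∩ Zane: 09:00-10:00, 10:45-11:45, 16:30-17:15.

09:00-10:00, 10:45-11:45, 16:30-17:15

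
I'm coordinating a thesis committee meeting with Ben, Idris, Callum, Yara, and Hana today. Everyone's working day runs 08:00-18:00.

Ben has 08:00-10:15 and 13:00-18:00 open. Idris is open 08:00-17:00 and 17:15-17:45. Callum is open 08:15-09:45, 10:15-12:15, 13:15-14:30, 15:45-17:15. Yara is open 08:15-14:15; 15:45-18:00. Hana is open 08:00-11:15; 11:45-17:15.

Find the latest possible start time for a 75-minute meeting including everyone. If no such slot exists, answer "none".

15:45

Ben ∩ Idris: 08:00-10:15, 13:00-17:00, 17:15-17:45.
Ben ∩ Idris ∩ Callum: 08:15-09:45, 13:15-14:30, 15:45-17:00.
Ben ∩ Idris ∩ Callum ∩ Yara: 08:15-09:45, 13:15-14:15, 15:45-17:00.
Ben ∩ Idris ∩ Callum ∩ Yara ∩ Hana: 08:15-09:45, 13:15-14:15, 15:45-17:00.
The last common window of at least 75 minutes is 15:45-17:00; a 75-minute meeting can start as late as 15:45 and still end by 17:00.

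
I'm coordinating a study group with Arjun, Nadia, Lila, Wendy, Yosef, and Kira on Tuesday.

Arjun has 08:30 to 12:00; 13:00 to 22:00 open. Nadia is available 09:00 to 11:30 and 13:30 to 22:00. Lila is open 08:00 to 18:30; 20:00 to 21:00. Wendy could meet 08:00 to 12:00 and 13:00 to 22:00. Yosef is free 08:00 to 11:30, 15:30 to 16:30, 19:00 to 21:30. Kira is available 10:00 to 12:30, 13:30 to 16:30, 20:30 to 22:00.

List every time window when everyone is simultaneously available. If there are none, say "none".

10:00-11:30, 15:30-16:30, 20:30-21:00

Arjun ∩ Nadia: 09:00-11:30, 13:30-22:00.
Arjun ∩ Nadia ∩ Lila: 09:00-11:30, 13:30-18:30, 20:00-21:00.
Arjun ∩ Nadia ∩ Lila ∩ Wendy: 09:00-11:30, 13:30-18:30, 20:00-21:00.
Arjun ∩ Nadia ∩ Lila ∩ Wendy ∩ Yosef: 09:00-11:30, 15:30-16:30, 20:00-21:00.
Arjun ∩ Nadia ∩ Lila ∩ Wendy ∩ Yosef ∩ Kira: 10:00-11:30, 15:30-16:30, 20:30-21:00.
Those are the intersection windows.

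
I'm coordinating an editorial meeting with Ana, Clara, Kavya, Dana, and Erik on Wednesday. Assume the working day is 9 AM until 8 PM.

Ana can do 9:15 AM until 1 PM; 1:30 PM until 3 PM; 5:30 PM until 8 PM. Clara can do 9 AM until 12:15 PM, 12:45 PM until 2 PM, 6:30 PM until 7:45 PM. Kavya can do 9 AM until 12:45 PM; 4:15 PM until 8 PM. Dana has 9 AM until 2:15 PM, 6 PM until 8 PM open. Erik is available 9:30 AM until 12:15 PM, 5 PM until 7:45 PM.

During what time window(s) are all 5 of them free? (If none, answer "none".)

Ana ∩ Clara: 09:15-12:15, 12:45-13:00, 13:30-14:00, 18:30-19:45.
Ana ∩ Clara ∩ Kavya: 09:15-12:15, 18:30-19:45.
Ana ∩ Clara ∩ Kavya ∩ Dana: 09:15-12:15, 18:30-19:45.
Ana ∩ Clara ∩ Kavya ∩ Dana ∩ Erik: 09:30-12:15, 18:30-19:45.
So the common availability across everyone is 09:30-12:15, 18:30-19:45.

09:30-12:15, 18:30-19:45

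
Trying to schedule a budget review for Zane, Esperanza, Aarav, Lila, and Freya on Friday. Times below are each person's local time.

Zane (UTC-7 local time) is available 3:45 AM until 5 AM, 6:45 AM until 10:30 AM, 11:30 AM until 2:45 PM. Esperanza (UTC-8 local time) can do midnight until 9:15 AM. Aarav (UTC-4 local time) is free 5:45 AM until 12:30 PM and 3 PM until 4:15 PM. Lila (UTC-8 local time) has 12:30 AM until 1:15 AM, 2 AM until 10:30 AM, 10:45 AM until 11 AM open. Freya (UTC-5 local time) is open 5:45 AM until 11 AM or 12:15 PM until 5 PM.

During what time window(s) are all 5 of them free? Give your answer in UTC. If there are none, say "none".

10:45-12:00, 13:45-16:00

Zane in UTC: 10:45-12:00, 13:45-17:30, 18:30-21:45 (add 7h to convert from UTC-7).
Esperanza in UTC: 08:00-17:15 (add 8h to convert from UTC-8).
Aarav in UTC: 09:45-16:30, 19:00-20:15 (add 4h to convert from UTC-4).
Lila in UTC: 08:30-09:15, 10:00-18:30, 18:45-19:00 (add 8h to convert from UTC-8).
Freya in UTC: 10:45-16:00, 17:15-22:00 (add 5h to convert from UTC-5).
Zane ∩ Esperanza: 10:45-12:00, 13:45-17:15.
Zane ∩ Esperanza ∩ Aarav: 10:45-12:00, 13:45-16:30.
Zane ∩ Esperanza ∩ Aarav ∩ Lila: 10:45-12:00, 13:45-16:30.
Zane ∩ Esperanza ∩ Aarav ∩ Lila ∩ Freya: 10:45-12:00, 13:45-16:00.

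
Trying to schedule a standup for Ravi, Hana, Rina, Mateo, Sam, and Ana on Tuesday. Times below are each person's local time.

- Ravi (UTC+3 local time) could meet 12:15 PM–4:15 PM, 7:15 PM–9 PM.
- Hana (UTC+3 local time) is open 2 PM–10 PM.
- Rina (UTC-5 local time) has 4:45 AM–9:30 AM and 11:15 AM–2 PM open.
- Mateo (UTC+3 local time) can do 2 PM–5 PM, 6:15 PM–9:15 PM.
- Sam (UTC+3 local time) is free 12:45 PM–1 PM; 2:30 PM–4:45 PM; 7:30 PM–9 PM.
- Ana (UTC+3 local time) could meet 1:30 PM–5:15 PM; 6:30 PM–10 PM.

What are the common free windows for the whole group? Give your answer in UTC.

11:30-13:15, 16:30-18:00

Ravi in UTC: 09:15-13:15, 16:15-18:00 (subtract 3h to convert from UTC+3).
Hana in UTC: 11:00-19:00 (subtract 3h to convert from UTC+3).
Rina in UTC: 09:45-14:30, 16:15-19:00 (add 5h to convert from UTC-5).
Mateo in UTC: 11:00-14:00, 15:15-18:15 (subtract 3h to convert from UTC+3).
Sam in UTC: 09:45-10:00, 11:30-13:45, 16:30-18:00 (subtract 3h to convert from UTC+3).
Ana in UTC: 10:30-14:15, 15:30-19:00 (subtract 3h to convert from UTC+3).
Ravi ∩ Hana: 11:00-13:15, 16:15-18:00.
Ravi ∩ Hana ∩ Rina: 11:00-13:15, 16:15-18:00.
Ravi ∩ Hana ∩ Rina ∩ Mateo: 11:00-13:15, 16:15-18:00.
Ravi ∩ Hana ∩ Rina ∩ Mateo ∩ Sam: 11:30-13:15, 16:30-18:00.
Ravi ∩ Hana ∩ Rina ∩ Mateo ∩ Sam ∩ Ana: 11:30-13:15, 16:30-18:00.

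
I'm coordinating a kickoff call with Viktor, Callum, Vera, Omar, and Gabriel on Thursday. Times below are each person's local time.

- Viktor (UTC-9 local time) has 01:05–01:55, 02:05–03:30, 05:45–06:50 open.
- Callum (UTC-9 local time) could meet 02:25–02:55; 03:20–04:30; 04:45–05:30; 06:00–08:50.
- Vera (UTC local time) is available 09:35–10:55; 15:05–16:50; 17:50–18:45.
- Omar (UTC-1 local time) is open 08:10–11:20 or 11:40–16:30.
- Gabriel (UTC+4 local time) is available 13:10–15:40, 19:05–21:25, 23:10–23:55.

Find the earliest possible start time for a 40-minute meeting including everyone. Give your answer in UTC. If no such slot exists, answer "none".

15:05

Viktor in UTC: 10:05-10:55, 11:05-12:30, 14:45-15:50 (add 9h to convert from UTC-9).
Callum in UTC: 11:25-11:55, 12:20-13:30, 13:45-14:30, 15:00-17:50 (add 9h to convert from UTC-9).
Vera in UTC: 09:35-10:55, 15:05-16:50, 17:50-18:45.
Omar in UTC: 09:10-12:20, 12:40-17:30 (add 1h to convert from UTC-1).
Gabriel in UTC: 09:10-11:40, 15:05-17:25, 19:10-19:55 (subtract 4h to convert from UTC+4).
Viktor ∩ Callum: 11:25-11:55, 12:20-12:30, 15:00-15:50.
Viktor ∩ Callum ∩ Vera: 15:05-15:50.
Viktor ∩ Callum ∩ Vera ∩ Omar: 15:05-15:50.
Viktor ∩ Callum ∩ Vera ∩ Omar ∩ Gabriel: 15:05-15:50.
The first common window of at least 40 minutes is 15:05-15:50, so the earliest start is 15:05.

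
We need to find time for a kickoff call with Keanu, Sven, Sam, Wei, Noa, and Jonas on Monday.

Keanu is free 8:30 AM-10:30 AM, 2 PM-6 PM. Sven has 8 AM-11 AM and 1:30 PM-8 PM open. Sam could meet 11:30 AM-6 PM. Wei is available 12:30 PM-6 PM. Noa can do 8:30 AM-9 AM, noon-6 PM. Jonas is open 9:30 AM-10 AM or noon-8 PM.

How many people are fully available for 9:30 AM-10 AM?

Keanu, Sven, and Jonas can make the full 09:30-10:00 slot — that's 3.

3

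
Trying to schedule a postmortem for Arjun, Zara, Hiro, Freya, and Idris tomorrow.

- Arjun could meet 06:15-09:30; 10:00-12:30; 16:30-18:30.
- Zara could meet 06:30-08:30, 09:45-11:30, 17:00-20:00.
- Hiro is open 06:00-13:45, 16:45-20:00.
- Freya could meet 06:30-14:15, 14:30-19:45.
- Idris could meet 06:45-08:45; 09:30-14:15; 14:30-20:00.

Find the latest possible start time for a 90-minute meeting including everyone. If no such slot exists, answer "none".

17:00

Arjun ∩ Zara: 06:30-08:30, 10:00-11:30, 17:00-18:30.
Arjun ∩ Zara ∩ Hiro: 06:30-08:30, 10:00-11:30, 17:00-18:30.
Arjun ∩ Zara ∩ Hiro ∩ Freya: 06:30-08:30, 10:00-11:30, 17:00-18:30.
Arjun ∩ Zara ∩ Hiro ∩ Freya ∩ Idris: 06:45-08:30, 10:00-11:30, 17:00-18:30.
The last common window of at least 90 minutes is 17:00-18:30; a 90-minute meeting can start as late as 17:00 and still end by 18:30.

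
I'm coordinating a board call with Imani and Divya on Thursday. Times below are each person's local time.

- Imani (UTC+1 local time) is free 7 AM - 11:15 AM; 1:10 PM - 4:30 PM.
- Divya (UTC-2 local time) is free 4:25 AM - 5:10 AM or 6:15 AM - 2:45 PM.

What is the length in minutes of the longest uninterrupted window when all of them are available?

Imani in UTC: 06:00-10:15, 12:10-15:30 (subtract 1h to convert from UTC+1).
Divya in UTC: 06:25-07:10, 08:15-16:45 (add 2h to convert from UTC-2).
Imani ∩ Divya: 06:25-07:10, 08:15-10:15, 12:10-15:30.
The longest is 12:10-15:30 at 200 minutes.

200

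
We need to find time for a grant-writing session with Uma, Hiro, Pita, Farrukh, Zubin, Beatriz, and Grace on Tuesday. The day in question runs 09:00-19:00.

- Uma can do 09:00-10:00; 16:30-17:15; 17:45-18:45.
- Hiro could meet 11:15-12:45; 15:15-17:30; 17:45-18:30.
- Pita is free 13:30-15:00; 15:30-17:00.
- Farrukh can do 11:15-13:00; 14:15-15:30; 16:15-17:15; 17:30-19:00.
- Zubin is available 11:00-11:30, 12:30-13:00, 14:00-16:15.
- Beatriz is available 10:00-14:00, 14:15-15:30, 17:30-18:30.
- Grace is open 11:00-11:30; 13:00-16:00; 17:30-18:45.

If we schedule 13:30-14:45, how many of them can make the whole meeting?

Pita and Grace can make the full 13:30-14:45 slot — that's 2.

2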